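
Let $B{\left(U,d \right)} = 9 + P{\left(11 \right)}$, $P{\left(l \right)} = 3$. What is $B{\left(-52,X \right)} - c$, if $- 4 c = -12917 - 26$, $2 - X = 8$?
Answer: $- \frac{12895}{4} \approx -3223.8$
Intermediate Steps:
$X = -6$ ($X = 2 - 8 = -6$)
$B{\left(U,d \right)} = 12$ ($B{\left(U,d \right)} = 9 + 3 = 12$)
$c = \frac{12943}{4}$ ($c = - \frac{-12917 - 26}{4} = \left(- \frac{1}{4}\right) \left(-12943\right) = \frac{12943}{4} \approx 3235.8$)
$B{\left(-52,X \right)} - c = 12 - \frac{12943}{4} = - \frac{12895}{4}$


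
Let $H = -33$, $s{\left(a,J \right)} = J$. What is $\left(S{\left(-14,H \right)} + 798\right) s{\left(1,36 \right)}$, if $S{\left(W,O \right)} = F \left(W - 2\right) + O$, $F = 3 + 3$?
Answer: $24084$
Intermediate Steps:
$F = 6$
$S{\left(W,O \right)} = -12 + O + 6 W$ ($S{\left(W,O \right)} = 6 \left(W - 2\right) + O = 6 \left(-2 + W\right) + O = \left(-12 + 6 W\right) + O = -12 + O + 6 W$)
$\left(S{\left(-14,H \right)} + 798\right) s{\left(1,36 \right)} = \left(\left(-12 - 33 + 6 \left(-14\right)\right) + 798\right) 36 = \left(\left(-12 - 33 - 84\right) + 798\right) 36 = \left(-129 + 798\right) 36 = 669 \cdot 36 = 24084$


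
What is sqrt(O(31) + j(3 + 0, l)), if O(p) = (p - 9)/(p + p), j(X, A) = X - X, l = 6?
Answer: sqrt(341)/31 ≈ 0.59568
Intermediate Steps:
j(X, A) = 0
O(p) = (-9 + p)/(2*p) (O(p) = (-9 + p)/((2*p)) = (-9 + p)*(1/(2*p)) = (-9 + p)/(2*p))
sqrt(O(31) + j(3 + 0, l)) = sqrt((1/2)*(-9 + 31)/31 + 0) = sqrt((1/2)*(1/31)*22 + 0) = sqrt(11/31 + 0) = sqrt(11/31) = sqrt(341)/31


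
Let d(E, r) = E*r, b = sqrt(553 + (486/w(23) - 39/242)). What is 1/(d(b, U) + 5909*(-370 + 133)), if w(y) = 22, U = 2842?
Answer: -169452393/236744836970063 - 15631*sqrt(278266)/236744836970063 ≈ -7.5059e-7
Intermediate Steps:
b = sqrt(278266)/22 (b = sqrt(553 + (486/22 - 39/242)) = sqrt(553 + (486*(1/22) - 39*1/242)) = sqrt(553 + (243/11 - 39/242)) = sqrt(553 + 5307/242) = sqrt(139133/242) = sqrt(278266)/22 ≈ 23.978)
1/(d(b, U) + 5909*(-370 + 133)) = 1/((sqrt(278266)/22)*2842 + 5909*(-370 + 133)) = 1/(1421*sqrt(278266)/11 + 5909*(-237)) = 1/(1421*sqrt(278266)/11 - 1400433) = 1/(-1400433 + 1421*sqrt(278266)/11)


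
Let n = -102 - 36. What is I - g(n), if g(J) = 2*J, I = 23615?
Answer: 23891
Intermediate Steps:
n = -138
I - g(n) = 23615 - 2*(-138) = 23615 - 1*(-276) = 23615 + 276 = 23891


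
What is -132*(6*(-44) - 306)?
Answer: 75240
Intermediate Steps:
-132*(6*(-44) - 306) = -132*(-264 - 306) = -132*(-570) = 75240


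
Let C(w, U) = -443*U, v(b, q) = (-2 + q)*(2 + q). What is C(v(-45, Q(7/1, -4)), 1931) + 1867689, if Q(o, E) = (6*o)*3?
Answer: 1012256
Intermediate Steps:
Q(o, E) = 18*o
C(v(-45, Q(7/1, -4)), 1931) + 1867689 = -443*1931 + 1867689 = -855433 + 1867689 = 1012256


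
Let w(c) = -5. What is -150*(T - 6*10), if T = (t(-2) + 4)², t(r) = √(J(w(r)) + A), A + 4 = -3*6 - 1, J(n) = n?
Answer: 10800 - 2400*I*√7 ≈ 10800.0 - 6349.8*I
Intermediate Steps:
A = -23 (A = -4 + (-3*6 - 1) = -4 + (-18 - 1) = -4 - 19 = -23)
t(r) = 2*I*√7 (t(r) = √(-5 - 23) = √(-28) = 2*I*√7)
T = (4 + 2*I*√7)² (T = (2*I*√7 + 4)² = (4 + 2*I*√7)² ≈ -12.0 + 42.332*I)
-150*(T - 6*10) = -150*((-12 + 16*I*√7) - 6*10) = -150*((-12 + 16*I*√7) - 60) = -150*(-72 + 16*I*√7) = 10800 - 2400*I*√7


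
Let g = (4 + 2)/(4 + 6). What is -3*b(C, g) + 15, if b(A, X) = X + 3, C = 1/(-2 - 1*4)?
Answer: 21/5 ≈ 4.2000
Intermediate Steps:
C = -⅙ (C = 1/(-2 - 4) = 1/(-6) = -⅙ ≈ -0.16667)
g = ⅗ (g = 6/10 = 6*(⅒) = ⅗ ≈ 0.60000)
b(A, X) = 3 + X
-3*b(C, g) + 15 = -3*(3 + ⅗) + 15 = -3*18/5 + 15 = -54/5 + 15 = 21/5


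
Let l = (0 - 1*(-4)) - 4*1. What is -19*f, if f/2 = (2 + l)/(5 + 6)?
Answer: -76/11 ≈ -6.9091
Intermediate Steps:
l = 0 (l = (0 + 4) - 4 = 4 - 4 = 0)
f = 4/11 (f = 2*((2 + 0)/(5 + 6)) = 2*(2/11) = 4/11 ≈ 0.36364)
-19*f = -19*4/11 = -76/11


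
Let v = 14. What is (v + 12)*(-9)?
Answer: -234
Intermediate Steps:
(v + 12)*(-9) = (14 + 12)*(-9) = 26*(-9) = -234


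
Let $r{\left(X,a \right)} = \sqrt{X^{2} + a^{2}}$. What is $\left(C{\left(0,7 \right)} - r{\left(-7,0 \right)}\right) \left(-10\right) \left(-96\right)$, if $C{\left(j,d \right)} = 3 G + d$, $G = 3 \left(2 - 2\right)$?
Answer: $0$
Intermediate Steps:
$G = 0$ ($G = 3 \cdot 0 = 0$)
$C{\left(j,d \right)} = d$ ($C{\left(j,d \right)} = 3 \cdot 0 + d = 0 + d = d$)
$\left(C{\left(0,7 \right)} - r{\left(-7,0 \right)}\right) \left(-10\right) \left(-96\right) = \left(7 - \sqrt{\left(-7\right)^{2} + 0^{2}}\right) \left(-10\right) \left(-96\right) = \left(7 - \sqrt{49 + 0}\right) \left(-10\right) \left(-96\right) = \left(7 - \sqrt{49}\right) \left(-10\right) \left(-96\right) = \left(7 - 7\right) \left(-10\right) \left(-96\right) = 0 \left(-10\right) \left(-96\right) = 0 \left(-96\right) = 0$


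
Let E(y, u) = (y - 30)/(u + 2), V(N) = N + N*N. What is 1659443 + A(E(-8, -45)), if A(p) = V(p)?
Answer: 3068313185/1849 ≈ 1.6594e+6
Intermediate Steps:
V(N) = N + N²
E(y, u) = (-30 + y)/(2 + u)
A(p) = p*(1 + p)
1659443 + A(E(-8, -45)) = 1659443 + ((-30 - 8)/(2 - 45))*(1 + (-30 - 8)/(2 - 45)) = 1659443 + (-38/(-43))*(1 - 38/(-43)) = 1659443 + (-1/43*(-38))*(1 - 1/43*(-38)) = 1659443 + 38*(1 + 38/43)/43 = 1659443 + (38/43)*(81/43) = 1659443 + 3078/1849 = 3068313185/1849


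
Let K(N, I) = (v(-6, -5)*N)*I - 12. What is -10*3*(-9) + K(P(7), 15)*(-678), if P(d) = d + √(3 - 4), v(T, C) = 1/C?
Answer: 22644 + 2034*I ≈ 22644.0 + 2034.0*I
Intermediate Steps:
P(d) = I + d (P(d) = d + √(-1) = d + I = I + d)
K(N, I) = -12 - I*N/5 (K(N, I) = (N/(-5))*I - 12 = (-N/5)*I - 12 = -I*N/5 - 12 = -12 - I*N/5)
-10*3*(-9) + K(P(7), 15)*(-678) = -10*3*(-9) + (-12 - ⅕*15*(I + 7))*(-678) = -30*(-9) + (-12 - ⅕*15*(7 + I))*(-678) = 270 + (-12 + (-21 - 3*I))*(-678) = 270 + (-33 - 3*I)*(-678) = 270 + (22374 + 2034*I) = 22644 + 2034*I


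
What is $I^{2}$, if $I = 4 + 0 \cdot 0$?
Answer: $16$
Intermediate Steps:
$I = 4$ ($I = 4 + 0 = 4$)
$I^{2} = 4^{2} = 16$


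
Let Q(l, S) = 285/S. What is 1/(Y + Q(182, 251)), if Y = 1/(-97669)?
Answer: 24514919/27835414 ≈ 0.88071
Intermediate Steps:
Y = -1/97669 ≈ -1.0239e-5
1/(Y + Q(182, 251)) = 1/(-1/97669 + 285/251) = 1/(27835414/24514919) = 24514919/27835414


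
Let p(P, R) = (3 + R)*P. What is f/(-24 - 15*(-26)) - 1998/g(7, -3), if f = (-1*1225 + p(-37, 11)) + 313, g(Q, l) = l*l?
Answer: -41341/183 ≈ -225.91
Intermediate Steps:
g(Q, l) = l**2
p(P, R) = P*(3 + R)
f = -1430 (f = (-1*1225 - 37*(3 + 11)) + 313 = (-1225 - 37*14) + 313 = (-1225 - 518) + 313 = -1743 + 313 = -1430)
f/(-24 - 15*(-26)) - 1998/g(7, -3) = -1430/(-24 - 15*(-26)) - 1998/((-3)**2) = -1430/(-24 + 390) - 1998/9 = -1430/366 - 1998*1/9 = -1430*1/366 - 222 = -715/183 - 222 = -41341/183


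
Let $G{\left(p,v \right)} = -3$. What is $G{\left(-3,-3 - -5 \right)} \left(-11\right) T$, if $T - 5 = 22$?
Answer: $891$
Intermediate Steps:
$T = 27$ ($T = 5 + 22 = 27$)
$G{\left(-3,-3 - -5 \right)} \left(-11\right) T = \left(-3\right) \left(-11\right) 27 = 33 \cdot 27 = 891$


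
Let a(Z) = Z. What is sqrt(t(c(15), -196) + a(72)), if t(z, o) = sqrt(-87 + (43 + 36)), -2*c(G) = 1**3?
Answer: sqrt(72 + 2*I*sqrt(2)) ≈ 8.4869 + 0.1666*I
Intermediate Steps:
c(G) = -1/2 (c(G) = -1/2*1**3 = -1/2*1 = -1/2)
t(z, o) = 2*I*sqrt(2) (t(z, o) = sqrt(-87 + 79) = sqrt(-8) = 2*I*sqrt(2))
sqrt(t(c(15), -196) + a(72)) = sqrt(2*I*sqrt(2) + 72) = sqrt(72 + 2*I*sqrt(2))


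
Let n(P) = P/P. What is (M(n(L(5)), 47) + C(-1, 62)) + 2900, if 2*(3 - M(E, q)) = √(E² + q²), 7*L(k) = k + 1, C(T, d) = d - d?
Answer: 2903 - √2210/2 ≈ 2879.5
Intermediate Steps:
C(T, d) = 0
L(k) = ⅐ + k/7 (L(k) = (k + 1)/7 = (1 + k)/7 = ⅐ + k/7)
n(P) = 1
M(E, q) = 3 - √(E² + q²)/2
(M(n(L(5)), 47) + C(-1, 62)) + 2900 = ((3 - √(1² + 47²)/2) + 0) + 2900 = ((3 - √(1 + 2209)/2) + 0) + 2900 = ((3 - √2210/2) + 0) + 2900 = (3 - √2210/2) + 2900 = 2903 - √2210/2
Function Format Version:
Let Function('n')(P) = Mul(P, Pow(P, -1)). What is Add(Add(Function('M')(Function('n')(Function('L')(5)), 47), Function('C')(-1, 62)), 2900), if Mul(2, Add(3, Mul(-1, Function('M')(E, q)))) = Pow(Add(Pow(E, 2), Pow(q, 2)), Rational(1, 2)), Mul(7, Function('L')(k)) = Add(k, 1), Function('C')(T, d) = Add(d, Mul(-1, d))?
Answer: Add(2903, Mul(Rational(-1, 2), Pow(2210, Rational(1, 2)))) ≈ 2879.5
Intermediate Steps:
Function('C')(T, d) = 0
Function('L')(k) = Add(Rational(1, 7), Mul(Rational(1, 7), k)) (Function('L')(k) = Mul(Rational(1, 7), Add(k, 1)) = Mul(Rational(1, 7), Add(1, k)) = Add(Rational(1, 7), Mul(Rational(1, 7), k)))
Function('n')(P) = 1
Function('M')(E, q) = Add(3, Mul(Rational(-1, 2), Pow(Add(Pow(E, 2), Pow(q, 2)), Rational(1, 2))))
Add(Add(Function('M')(Function('n')(Function('L')(5)), 47), Function('C')(-1, 62)), 2900) = Add(Add(Add(3, Mul(Rational(-1, 2), Pow(Add(Pow(1, 2), Pow(47, 2)), Rational(1, 2)))), 0), 2900) = Add(Add(Add(3, Mul(Rational(-1, 2), Pow(Add(1, 2209), Rational(1, 2)))), 0), 2900) = Add(Add(Add(3, Mul(Rational(-1, 2), Pow(2210, Rational(1, 2)))), 0), 2900) = Add(Add(3, Mul(Rational(-1, 2), Pow(2210, Rational(1, 2)))), 2900) = Add(2903, Mul(Rational(-1, 2), Pow(2210, Rational(1, 2))))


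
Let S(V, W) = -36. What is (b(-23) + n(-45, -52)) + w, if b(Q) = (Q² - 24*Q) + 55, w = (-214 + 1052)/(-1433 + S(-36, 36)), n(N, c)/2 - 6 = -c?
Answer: 1838350/1469 ≈ 1251.4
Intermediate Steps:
n(N, c) = 12 - 2*c (n(N, c) = 12 + 2*(-c) = 12 - 2*c)
w = -838/1469 (w = (-214 + 1052)/(-1433 - 36) = 838/(-1469) = 838*(-1/1469) = -838/1469 ≈ -0.57046)
b(Q) = 55 + Q² - 24*Q
(b(-23) + n(-45, -52)) + w = ((55 + (-23)² - 24*(-23)) + (12 - 2*(-52))) - 838/1469 = ((55 + 529 + 552) + (12 + 104)) - 838/1469 = (1136 + 116) - 838/1469 = 1252 - 838/1469 = 1838350/1469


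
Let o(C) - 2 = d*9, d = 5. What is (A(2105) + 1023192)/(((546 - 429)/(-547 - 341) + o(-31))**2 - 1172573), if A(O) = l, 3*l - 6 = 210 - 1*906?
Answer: -89627838592/102543695839 ≈ -0.87405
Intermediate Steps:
o(C) = 47 (o(C) = 2 + 5*9 = 2 + 45 = 47)
l = -230 (l = 2 + (210 - 1*906)/3 = 2 + (210 - 906)/3 = 2 + (1/3)*(-696) = 2 - 232 = -230)
A(O) = -230
(A(2105) + 1023192)/(((546 - 429)/(-547 - 341) + o(-31))**2 - 1172573) = (-230 + 1023192)/(((546 - 429)/(-547 - 341) + 47)**2 - 1172573) = 1022962/((117/(-888) + 47)**2 - 1172573) = 1022962/((117*(-1/888) + 47)**2 - 1172573) = 1022962/((-39/296 + 47)**2 - 1172573) = 1022962/((13873/296)**2 - 1172573) = 1022962/(192460129/87616 - 1172573) = 1022962/(-102543695839/87616) = 1022962*(-87616/102543695839) = -89627838592/102543695839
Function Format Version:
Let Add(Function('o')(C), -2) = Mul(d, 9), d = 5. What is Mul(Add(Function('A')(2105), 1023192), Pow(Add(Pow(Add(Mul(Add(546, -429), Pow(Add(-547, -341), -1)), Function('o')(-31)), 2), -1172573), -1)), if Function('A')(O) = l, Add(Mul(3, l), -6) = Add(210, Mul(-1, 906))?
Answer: Rational(-89627838592, 102543695839) ≈ -0.87405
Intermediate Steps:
Function('o')(C) = 47 (Function('o')(C) = Add(2, Mul(5, 9)) = Add(2, 45) = 47)
l = -230 (l = Add(2, Mul(Rational(1, 3), Add(210, Mul(-1, 906)))) = Add(2, Mul(Rational(1, 3), Add(210, -906))) = Add(2, Mul(Rational(1, 3), -696)) = Add(2, -232) = -230)
Function('A')(O) = -230
Mul(Add(Function('A')(2105), 1023192), Pow(Add(Pow(Add(Mul(Add(546, -429), Pow(Add(-547, -341), -1)), Function('o')(-31)), 2), -1172573), -1)) = Mul(Add(-230, 1023192), Pow(Add(Pow(Add(Mul(Add(546, -429), Pow(Add(-547, -341), -1)), 47), 2), -1172573), -1)) = Mul(1022962, Pow(Add(Pow(Add(Mul(117, Pow(-888, -1)), 47), 2), -1172573), -1)) = Mul(1022962, Pow(Add(Pow(Add(Mul(117, Rational(-1, 888)), 47), 2), -1172573), -1)) = Mul(1022962, Pow(Add(Pow(Add(Rational(-39, 296), 47), 2), -1172573), -1)) = Mul(1022962, Pow(Add(Pow(Rational(13873, 296), 2), -1172573), -1)) = Mul(1022962, Pow(Add(Rational(192460129, 87616), -1172573), -1)) = Mul(1022962, Pow(Rational(-102543695839, 87616), -1)) = Mul(1022962, Rational(-87616, 102543695839)) = Rational(-89627838592, 102543695839)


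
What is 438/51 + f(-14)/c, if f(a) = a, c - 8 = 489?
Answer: 10332/1207 ≈ 8.5601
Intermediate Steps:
c = 497 (c = 8 + 489 = 497)
438/51 + f(-14)/c = 438/51 - 14/497 = 438*(1/51) - 14*1/497 = 146/17 - 2/71 = 10332/1207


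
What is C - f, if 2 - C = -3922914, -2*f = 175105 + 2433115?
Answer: 5227026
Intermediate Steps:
f = -1304110 (f = -(175105 + 2433115)/2 = -½*2608220 = -1304110)
C = 3922916 (C = 2 - 1*(-3922914) = 2 + 3922914 = 3922916)
C - f = 3922916 - 1*(-1304110) = 3922916 + 1304110 = 5227026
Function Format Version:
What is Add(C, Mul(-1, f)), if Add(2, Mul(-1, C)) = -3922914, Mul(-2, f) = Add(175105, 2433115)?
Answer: 5227026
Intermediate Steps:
f = -1304110 (f = Mul(Rational(-1, 2), Add(175105, 2433115)) = Mul(Rational(-1, 2), 2608220) = -1304110)
C = 3922916 (C = Add(2, Mul(-1, -3922914)) = Add(2, 3922914) = 3922916)
Add(C, Mul(-1, f)) = Add(3922916, Mul(-1, -1304110)) = Add(3922916, 1304110) = 5227026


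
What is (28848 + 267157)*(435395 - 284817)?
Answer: 44571840890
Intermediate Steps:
(28848 + 267157)*(435395 - 284817) = 296005*150578 = 44571840890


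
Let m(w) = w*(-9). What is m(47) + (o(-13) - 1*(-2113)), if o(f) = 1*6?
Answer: 1696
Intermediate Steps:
m(w) = -9*w
o(f) = 6
m(47) + (o(-13) - 1*(-2113)) = -9*47 + (6 - 1*(-2113)) = -423 + (6 + 2113) = -423 + 2119 = 1696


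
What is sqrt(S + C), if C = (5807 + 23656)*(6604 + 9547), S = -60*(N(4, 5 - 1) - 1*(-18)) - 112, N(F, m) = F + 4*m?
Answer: sqrt(475854521) ≈ 21814.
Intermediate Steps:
S = -2392 (S = -60*((4 + 4*(5 - 1)) - 1*(-18)) - 112 = -60*((4 + 4*4) + 18) - 112 = -60*((4 + 16) + 18) - 112 = -60*(20 + 18) - 112 = -60*38 - 112 = -2280 - 112 = -2392)
C = 475856913 (C = 29463*16151 = 475856913)
sqrt(S + C) = sqrt(-2392 + 475856913) = sqrt(475854521)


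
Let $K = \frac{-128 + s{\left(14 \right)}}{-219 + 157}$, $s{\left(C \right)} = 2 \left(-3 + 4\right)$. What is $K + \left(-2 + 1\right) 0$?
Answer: $\frac{63}{31} \approx 2.0323$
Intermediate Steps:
$s{\left(C \right)} = 2$ ($s{\left(C \right)} = 2 \cdot 1 = 2$)
$K = \frac{63}{31}$ ($K = \frac{-128 + 2}{-219 + 157} = - \frac{126}{-62} = \left(-126\right) \left(- \frac{1}{62}\right) = \frac{63}{31} \approx 2.0323$)
$K + \left(-2 + 1\right) 0 = \frac{63}{31} + \left(-2 + 1\right) 0 = \frac{63}{31} - 0 = \frac{63}{31} + 0 = \frac{63}{31}$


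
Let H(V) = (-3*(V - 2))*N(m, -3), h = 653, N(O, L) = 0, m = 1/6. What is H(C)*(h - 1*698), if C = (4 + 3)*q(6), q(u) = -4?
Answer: 0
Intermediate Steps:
m = ⅙ ≈ 0.16667
C = -28 (C = (4 + 3)*(-4) = 7*(-4) = -28)
H(V) = 0 (H(V) = -3*(V - 2)*0 = -3*(-2 + V)*0 = (6 - 3*V)*0 = 0)
H(C)*(h - 1*698) = 0*(653 - 1*698) = 0*(653 - 698) = 0*(-45) = 0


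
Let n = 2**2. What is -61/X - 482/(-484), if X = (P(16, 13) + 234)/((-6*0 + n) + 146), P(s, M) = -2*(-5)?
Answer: -4417/121 ≈ -36.504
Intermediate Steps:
n = 4
P(s, M) = 10
X = 122/75 (X = (10 + 234)/((-6*0 + 4) + 146) = 244/((0 + 4) + 146) = 244/(4 + 146) = 244/150 = 244*(1/150) = 122/75 ≈ 1.6267)
-61/X - 482/(-484) = -61/122/75 - 482/(-484) = -61*75/122 - 482*(-1/484) = -75/2 + 241/242 = -4417/121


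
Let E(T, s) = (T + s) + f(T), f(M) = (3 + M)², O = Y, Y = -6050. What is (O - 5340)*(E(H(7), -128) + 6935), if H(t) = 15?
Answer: -81392940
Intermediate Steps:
O = -6050
E(T, s) = T + s + (3 + T)² (E(T, s) = (T + s) + (3 + T)² = T + s + (3 + T)²)
(O - 5340)*(E(H(7), -128) + 6935) = (-6050 - 5340)*((15 - 128 + (3 + 15)²) + 6935) = -11390*((15 - 128 + 18²) + 6935) = -11390*((15 - 128 + 324) + 6935) = -11390*(211 + 6935) = -11390*7146 = -81392940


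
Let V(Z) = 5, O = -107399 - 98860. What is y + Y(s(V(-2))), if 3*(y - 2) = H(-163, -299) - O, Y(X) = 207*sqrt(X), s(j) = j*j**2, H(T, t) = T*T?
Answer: 232834/3 + 1035*sqrt(5) ≈ 79926.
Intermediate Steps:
H(T, t) = T**2
O = -206259
s(j) = j**3
y = 232834/3 (y = 2 + ((-163)**2 - 1*(-206259))/3 = 2 + (26569 + 206259)/3 = 2 + (1/3)*232828 = 2 + 232828/3 = 232834/3 ≈ 77611.)
y + Y(s(V(-2))) = 232834/3 + 207*sqrt(5**3) = 232834/3 + 207*sqrt(125) = 232834/3 + 207*(5*sqrt(5)) = 232834/3 + 1035*sqrt(5)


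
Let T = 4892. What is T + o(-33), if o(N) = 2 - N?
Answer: 4927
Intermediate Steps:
T + o(-33) = 4892 + (2 - 1*(-33)) = 4892 + (2 + 33) = 4892 + 35 = 4927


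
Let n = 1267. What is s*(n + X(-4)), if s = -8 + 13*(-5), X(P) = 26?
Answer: -94389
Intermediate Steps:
s = -73 (s = -8 - 65 = -73)
s*(n + X(-4)) = -73*(1267 + 26) = -73*1293 = -94389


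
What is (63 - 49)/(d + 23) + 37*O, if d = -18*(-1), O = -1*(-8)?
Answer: 12150/41 ≈ 296.34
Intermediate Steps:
O = 8
d = 18
(63 - 49)/(d + 23) + 37*O = (63 - 49)/(18 + 23) + 37*8 = 14/41 + 296 = 12150/41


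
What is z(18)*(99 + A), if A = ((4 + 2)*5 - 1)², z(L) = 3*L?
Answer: 50760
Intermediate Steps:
A = 841 (A = (6*5 - 1)² = (30 - 1)² = 29² = 841)
z(18)*(99 + A) = (3*18)*(99 + 841) = 54*940 = 50760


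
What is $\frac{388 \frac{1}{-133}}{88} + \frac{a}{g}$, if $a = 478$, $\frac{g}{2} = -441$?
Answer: $- \frac{106013}{184338} \approx -0.5751$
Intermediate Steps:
$g = -882$ ($g = 2 \left(-441\right) = -882$)
$\frac{388 \frac{1}{-133}}{88} + \frac{a}{g} = \frac{388 \frac{1}{-133}}{88} + \frac{478}{-882} = 388 \left(- \frac{1}{133}\right) \frac{1}{88} + 478 \left(- \frac{1}{882}\right) = \left(- \frac{388}{133}\right) \frac{1}{88} - \frac{239}{441} = - \frac{97}{2926} - \frac{239}{441} = - \frac{106013}{184338}$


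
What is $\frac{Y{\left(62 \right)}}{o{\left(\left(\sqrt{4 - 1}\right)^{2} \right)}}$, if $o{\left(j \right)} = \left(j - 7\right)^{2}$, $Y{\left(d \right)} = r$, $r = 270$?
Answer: $\frac{135}{8} \approx 16.875$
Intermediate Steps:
$Y{\left(d \right)} = 270$
$o{\left(j \right)} = \left(-7 + j\right)^{2}$
$\frac{Y{\left(62 \right)}}{o{\left(\left(\sqrt{4 - 1}\right)^{2} \right)}} = \frac{270}{\left(-7 + \left(\sqrt{4 - 1}\right)^{2}\right)^{2}} = \frac{270}{\left(-7 + \left(\sqrt{3}\right)^{2}\right)^{2}} = \frac{270}{\left(-7 + 3\right)^{2}} = \frac{270}{\left(-4\right)^{2}} = \frac{270}{16} = 270 \cdot \frac{1}{16} = \frac{135}{8}$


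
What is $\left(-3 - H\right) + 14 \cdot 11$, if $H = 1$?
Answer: $150$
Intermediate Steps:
$\left(-3 - H\right) + 14 \cdot 11 = \left(-3 - 1\right) + 14 \cdot 11 = \left(-3 - 1\right) + 154 = -4 + 154 = 150$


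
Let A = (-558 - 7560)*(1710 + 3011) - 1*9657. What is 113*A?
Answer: -4331825055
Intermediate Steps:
A = -38334735 (A = -8118*4721 - 9657 = -38325078 - 9657 = -38334735)
113*A = 113*(-38334735) = -4331825055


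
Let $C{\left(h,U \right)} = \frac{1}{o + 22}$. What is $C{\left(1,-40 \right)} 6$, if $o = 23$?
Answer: $\frac{2}{15} \approx 0.13333$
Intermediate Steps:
$C{\left(h,U \right)} = \frac{1}{45}$ ($C{\left(h,U \right)} = \frac{1}{23 + 22} = \frac{1}{45}$)
$C{\left(1,-40 \right)} 6 = \frac{1}{45} \cdot 6 = \frac{2}{15}$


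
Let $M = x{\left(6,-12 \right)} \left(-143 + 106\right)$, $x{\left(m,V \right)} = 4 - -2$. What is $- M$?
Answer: $222$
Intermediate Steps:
$x{\left(m,V \right)} = 6$ ($x{\left(m,V \right)} = 4 + 2 = 6$)
$M = -222$ ($M = 6 \left(-143 + 106\right) = 6 \left(-37\right) = -222$)
$- M = \left(-1\right) \left(-222\right) = 222$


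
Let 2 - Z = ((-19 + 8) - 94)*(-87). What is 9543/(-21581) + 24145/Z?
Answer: -608229464/197099273 ≈ -3.0859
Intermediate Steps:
Z = -9133 (Z = 2 - ((-19 + 8) - 94)*(-87) = 2 - (-11 - 94)*(-87) = 2 - (-105)*(-87) = 2 - 1*9135 = 2 - 9135 = -9133)
9543/(-21581) + 24145/Z = 9543/(-21581) + 24145/(-9133) = 9543*(-1/21581) + 24145*(-1/9133) = -9543/21581 - 24145/9133 = -608229464/197099273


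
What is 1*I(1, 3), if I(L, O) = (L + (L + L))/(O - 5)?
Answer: -3/2 ≈ -1.5000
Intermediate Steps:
I(L, O) = 3*L/(-5 + O) (I(L, O) = (L + 2*L)/(-5 + O) = (3*L)/(-5 + O) = 3*L/(-5 + O))
1*I(1, 3) = 1*(3*1/(-5 + 3)) = 1*(3*1/(-2)) = 1*(3*1*(-½)) = 1*(-3/2) = -3/2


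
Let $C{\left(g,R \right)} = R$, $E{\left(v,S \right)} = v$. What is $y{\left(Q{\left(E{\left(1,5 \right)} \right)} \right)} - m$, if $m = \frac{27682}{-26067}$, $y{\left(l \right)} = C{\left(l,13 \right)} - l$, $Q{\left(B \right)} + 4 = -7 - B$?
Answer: $\frac{679357}{26067} \approx 26.062$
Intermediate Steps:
$Q{\left(B \right)} = -11 - B$ ($Q{\left(B \right)} = -4 - \left(7 + B\right) = -11 - B$)
$y{\left(l \right)} = 13 - l$
$m = - \frac{27682}{26067}$ ($m = 27682 \left(- \frac{1}{26067}\right) = - \frac{27682}{26067} \approx -1.062$)
$y{\left(Q{\left(E{\left(1,5 \right)} \right)} \right)} - m = \left(13 - \left(-11 - 1\right)\right) - - \frac{27682}{26067} = \left(13 - \left(-11 - 1\right)\right) + \frac{27682}{26067} = \left(13 - -12\right) + \frac{27682}{26067} = \left(13 + 12\right) + \frac{27682}{26067} = 25 + \frac{27682}{26067} = \frac{679357}{26067}$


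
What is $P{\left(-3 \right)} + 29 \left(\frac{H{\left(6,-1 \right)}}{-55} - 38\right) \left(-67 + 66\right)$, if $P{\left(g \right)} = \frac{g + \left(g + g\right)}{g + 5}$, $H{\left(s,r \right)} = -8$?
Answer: $\frac{120261}{110} \approx 1093.3$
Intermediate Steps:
$P{\left(g \right)} = \frac{3 g}{5 + g}$ ($P{\left(g \right)} = \frac{g + 2 g}{5 + g} = \frac{3 g}{5 + g}$)
$P{\left(-3 \right)} + 29 \left(\frac{H{\left(6,-1 \right)}}{-55} - 38\right) \left(-67 + 66\right) = 3 \left(-3\right) \frac{1}{5 - 3} + 29 \left(- \frac{8}{-55} - 38\right) \left(-67 + 66\right) = 3 \left(-3\right) \frac{1}{2} + 29 \left(\left(-8\right) \left(- \frac{1}{55}\right) - 38\right) \left(-1\right) = 3 \left(-3\right) \frac{1}{2} + 29 \left(\frac{8}{55} - 38\right) \left(-1\right) = - \frac{9}{2} + 29 \left(\left(- \frac{2082}{55}\right) \left(-1\right)\right) = - \frac{9}{2} + 29 \cdot \frac{2082}{55} = - \frac{9}{2} + \frac{60378}{55} = \frac{120261}{110}$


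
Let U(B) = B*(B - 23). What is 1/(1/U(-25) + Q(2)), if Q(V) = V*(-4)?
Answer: -1200/9599 ≈ -0.12501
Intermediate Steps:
U(B) = B*(-23 + B)
Q(V) = -4*V
1/(1/U(-25) + Q(2)) = 1/(1/(-25*(-23 - 25)) - 4*2) = 1/(1/(-25*(-48)) - 8) = 1/(1/1200 - 8) = 1/(-9599/1200) = -1200/9599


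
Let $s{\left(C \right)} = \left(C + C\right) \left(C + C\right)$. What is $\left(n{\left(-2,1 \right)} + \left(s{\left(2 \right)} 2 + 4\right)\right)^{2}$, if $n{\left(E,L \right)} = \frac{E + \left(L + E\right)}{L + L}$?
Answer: $\frac{4761}{4} \approx 1190.3$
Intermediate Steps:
$s{\left(C \right)} = 4 C^{2}$ ($s{\left(C \right)} = 2 C 2 C = 4 C^{2}$)
$n{\left(E,L \right)} = \frac{L + 2 E}{2 L}$ ($n{\left(E,L \right)} = \frac{E + \left(E + L\right)}{2 L} = \left(L + 2 E\right) \frac{1}{2 L} = \frac{L + 2 E}{2 L}$)
$\left(n{\left(-2,1 \right)} + \left(s{\left(2 \right)} 2 + 4\right)\right)^{2} = \left(\frac{-2 + \frac{1}{2} \cdot 1}{1} + \left(4 \cdot 2^{2} \cdot 2 + 4\right)\right)^{2} = \left(1 \left(-2 + \frac{1}{2}\right) + \left(4 \cdot 4 \cdot 2 + 4\right)\right)^{2} = \left(1 \left(- \frac{3}{2}\right) + \left(16 \cdot 2 + 4\right)\right)^{2} = \left(- \frac{3}{2} + \left(32 + 4\right)\right)^{2} = \left(- \frac{3}{2} + 36\right)^{2} = \left(\frac{69}{2}\right)^{2} = \frac{4761}{4}$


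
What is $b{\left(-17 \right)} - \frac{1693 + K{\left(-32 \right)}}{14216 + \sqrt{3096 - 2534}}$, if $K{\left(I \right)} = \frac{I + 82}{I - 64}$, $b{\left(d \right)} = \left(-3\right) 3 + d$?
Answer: $- \frac{31671040367}{1212564564} + \frac{81239 \sqrt{562}}{9700516512} \approx -26.119$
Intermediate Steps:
$b{\left(d \right)} = -9 + d$
$K{\left(I \right)} = \frac{82 + I}{-64 + I}$
$b{\left(-17 \right)} - \frac{1693 + K{\left(-32 \right)}}{14216 + \sqrt{3096 - 2534}} = \left(-9 - 17\right) - \frac{1693 + \frac{82 - 32}{-64 - 32}}{14216 + \sqrt{3096 - 2534}} = -26 - \frac{1693 + \frac{1}{-96} \cdot 50}{14216 + \sqrt{562}} = -26 - \frac{1693 - \frac{25}{48}}{14216 + \sqrt{562}} = -26 - \frac{81239}{48 \left(14216 + \sqrt{562}\right)}$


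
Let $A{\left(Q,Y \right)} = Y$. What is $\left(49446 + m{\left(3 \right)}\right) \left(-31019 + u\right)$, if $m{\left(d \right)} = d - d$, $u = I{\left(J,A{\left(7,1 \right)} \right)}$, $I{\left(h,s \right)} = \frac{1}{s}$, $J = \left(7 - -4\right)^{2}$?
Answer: $-1533716028$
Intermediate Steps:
$J = 121$ ($J = \left(7 + 4\right)^{2} = 11^{2} = 121$)
$u = 1$ ($u = 1^{-1} = 1$)
$m{\left(d \right)} = 0$
$\left(49446 + m{\left(3 \right)}\right) \left(-31019 + u\right) = \left(49446 + 0\right) \left(-31019 + 1\right) = 49446 \left(-31018\right) = -1533716028$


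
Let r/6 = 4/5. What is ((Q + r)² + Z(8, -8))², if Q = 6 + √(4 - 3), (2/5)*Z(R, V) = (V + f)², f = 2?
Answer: 32844361/625 ≈ 52551.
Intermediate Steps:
r = 24/5 (r = 6*(4/5) = 6*(4*(⅕)) = 6*(⅘) = 24/5 ≈ 4.8000)
Z(R, V) = 5*(2 + V)²/2 (Z(R, V) = 5*(V + 2)²/2 = 5*(2 + V)²/2)
Q = 7 (Q = 6 + √1 = 6 + 1 = 7)
((Q + r)² + Z(8, -8))² = ((7 + 24/5)² + 5*(2 - 8)²/2)² = ((59/5)² + (5/2)*(-6)²)² = (3481/25 + (5/2)*36)² = (3481/25 + 90)² = (5731/25)² = 32844361/625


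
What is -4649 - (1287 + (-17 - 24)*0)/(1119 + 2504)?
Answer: -16844614/3623 ≈ -4649.4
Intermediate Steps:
-4649 - (1287 + (-17 - 24)*0)/(1119 + 2504) = -4649 - (1287 - 41*0)/3623 = -4649 - (1287 + 0)/3623 = -4649 - 1287/3623 = -16844614/3623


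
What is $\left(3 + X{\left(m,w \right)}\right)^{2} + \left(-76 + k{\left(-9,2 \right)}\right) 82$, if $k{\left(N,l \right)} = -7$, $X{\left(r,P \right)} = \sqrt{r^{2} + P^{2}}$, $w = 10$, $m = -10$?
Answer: $-6597 + 60 \sqrt{2} \approx -6512.1$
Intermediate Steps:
$X{\left(r,P \right)} = \sqrt{P^{2} + r^{2}}$
$\left(3 + X{\left(m,w \right)}\right)^{2} + \left(-76 + k{\left(-9,2 \right)}\right) 82 = \left(3 + \sqrt{10^{2} + \left(-10\right)^{2}}\right)^{2} + \left(-76 - 7\right) 82 = \left(3 + \sqrt{100 + 100}\right)^{2} - 6806 = \left(3 + \sqrt{200}\right)^{2} - 6806 = \left(3 + 10 \sqrt{2}\right)^{2} - 6806 = -6806 + \left(3 + 10 \sqrt{2}\right)^{2}$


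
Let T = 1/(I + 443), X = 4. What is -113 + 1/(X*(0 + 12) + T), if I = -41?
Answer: -2180159/19297 ≈ -112.98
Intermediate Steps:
T = 1/402 (T = 1/(-41 + 443) = 1/402 ≈ 0.0024876)
-113 + 1/(X*(0 + 12) + T) = -113 + 1/(4*(0 + 12) + 1/402) = -113 + 1/(4*12 + 1/402) = -113 + 1/(48 + 1/402) = -113 + 1/(19297/402) = -113 + 402/19297 = -2180159/19297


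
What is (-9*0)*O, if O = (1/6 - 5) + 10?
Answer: 0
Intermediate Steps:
O = 31/6 (O = (⅙ - 5) + 10 = -29/6 + 10 = 31/6 ≈ 5.1667)
(-9*0)*O = -9*0*(31/6) = 0*(31/6) = 0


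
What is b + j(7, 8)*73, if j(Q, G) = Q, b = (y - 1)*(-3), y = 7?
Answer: 493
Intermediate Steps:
b = -18 (b = (7 - 1)*(-3) = 6*(-3) = -18)
b + j(7, 8)*73 = -18 + 7*73 = -18 + 511 = 493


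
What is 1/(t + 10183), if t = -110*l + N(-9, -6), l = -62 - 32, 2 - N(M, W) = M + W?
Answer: 1/20540 ≈ 4.8685e-5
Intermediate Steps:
N(M, W) = 2 - M - W (N(M, W) = 2 - (M + W) = 2 + (-M - W) = 2 - M - W)
l = -94
t = 10357 (t = -110*(-94) + (2 - 1*(-9) - 1*(-6)) = 10340 + (2 + 9 + 6) = 10340 + 17 = 10357)
1/(t + 10183) = 1/(10357 + 10183) = 1/20540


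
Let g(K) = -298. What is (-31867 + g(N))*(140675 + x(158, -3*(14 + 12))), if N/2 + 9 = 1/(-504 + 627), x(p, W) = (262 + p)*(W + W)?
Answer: -2417360575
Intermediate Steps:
x(p, W) = 2*W*(262 + p) (x(p, W) = (262 + p)*(2*W) = 2*W*(262 + p))
N = -2212/123 (N = -18 + 2/(-504 + 627) = -18 + 2/123 = -2212/123 ≈ -17.984)
(-31867 + g(N))*(140675 + x(158, -3*(14 + 12))) = (-31867 - 298)*(140675 + 2*(-3*(14 + 12))*(262 + 158)) = -32165*(140675 + 2*(-3*26)*420) = -32165*(140675 + 2*(-78)*420) = -32165*(140675 - 65520) = -32165*75155 = -2417360575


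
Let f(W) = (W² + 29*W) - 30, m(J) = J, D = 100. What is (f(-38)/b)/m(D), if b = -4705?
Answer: -78/117625 ≈ -0.00066312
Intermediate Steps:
f(W) = -30 + W² + 29*W
(f(-38)/b)/m(D) = ((-30 + (-38)² + 29*(-38))/(-4705))/100 = ((-30 + 1444 - 1102)*(-1/4705))*(1/100) = (312*(-1/4705))*(1/100) = -312/4705*1/100 = -78/117625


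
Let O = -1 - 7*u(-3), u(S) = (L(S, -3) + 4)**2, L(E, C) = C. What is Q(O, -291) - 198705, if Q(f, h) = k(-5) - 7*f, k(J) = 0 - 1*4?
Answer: -198653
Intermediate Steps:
k(J) = -4 (k(J) = 0 - 4 = -4)
u(S) = 1 (u(S) = (-3 + 4)**2 = 1**2 = 1)
O = -8 (O = -1 - 7*1 = -1 - 7 = -8)
Q(f, h) = -4 - 7*f
Q(O, -291) - 198705 = (-4 - 7*(-8)) - 198705 = (-4 + 56) - 198705 = 52 - 198705 = -198653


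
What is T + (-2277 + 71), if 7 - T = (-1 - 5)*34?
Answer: -1995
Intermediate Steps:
T = 211 (T = 7 - (-1 - 5)*34 = 7 - (-6)*34 = 7 - 1*(-204) = 7 + 204 = 211)
T + (-2277 + 71) = 211 + (-2277 + 71) = 211 - 2206 = -1995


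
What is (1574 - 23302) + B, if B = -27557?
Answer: -49285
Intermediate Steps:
(1574 - 23302) + B = (1574 - 23302) - 27557 = -21728 - 27557 = -49285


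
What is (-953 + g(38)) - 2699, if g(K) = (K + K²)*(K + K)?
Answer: 108980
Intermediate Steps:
g(K) = 2*K*(K + K²) (g(K) = (K + K²)*(2*K) = 2*K*(K + K²))
(-953 + g(38)) - 2699 = (-953 + 2*38²*(1 + 38)) - 2699 = (-953 + 2*1444*39) - 2699 = (-953 + 112632) - 2699 = 111679 - 2699 = 108980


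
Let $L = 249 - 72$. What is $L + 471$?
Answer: $648$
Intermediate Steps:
$L = 177$ ($L = 249 - 72 = 177$)
$L + 471 = 177 + 471 = 648$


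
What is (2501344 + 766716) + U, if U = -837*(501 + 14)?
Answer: 2837005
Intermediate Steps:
U = -431055 (U = -837*515 = -431055)
(2501344 + 766716) + U = (2501344 + 766716) - 431055 = 3268060 - 431055 = 2837005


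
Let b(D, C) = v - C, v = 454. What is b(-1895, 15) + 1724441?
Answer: 1724880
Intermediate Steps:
b(D, C) = 454 - C
b(-1895, 15) + 1724441 = (454 - 1*15) + 1724441 = (454 - 15) + 1724441 = 439 + 1724441 = 1724880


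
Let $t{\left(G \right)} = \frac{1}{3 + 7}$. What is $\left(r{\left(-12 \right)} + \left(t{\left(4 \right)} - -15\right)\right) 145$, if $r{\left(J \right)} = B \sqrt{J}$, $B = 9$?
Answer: $\frac{4379}{2} + 2610 i \sqrt{3} \approx 2189.5 + 4520.7 i$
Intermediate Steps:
$t{\left(G \right)} = \frac{1}{10}$
$r{\left(J \right)} = 9 \sqrt{J}$
$\left(r{\left(-12 \right)} + \left(t{\left(4 \right)} - -15\right)\right) 145 = \left(9 \sqrt{-12} + \left(\frac{1}{10} - -15\right)\right) 145 = \left(9 \cdot 2 i \sqrt{3} + \left(\frac{1}{10} + 15\right)\right) 145 = \left(18 i \sqrt{3} + \frac{151}{10}\right) 145 = \left(\frac{151}{10} + 18 i \sqrt{3}\right) 145 = \frac{4379}{2} + 2610 i \sqrt{3}$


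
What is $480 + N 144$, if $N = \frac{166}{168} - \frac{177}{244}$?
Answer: $\frac{221112}{427} \approx 517.83$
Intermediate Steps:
$N = \frac{673}{2562}$ ($N = 166 \cdot \frac{1}{168} - \frac{177}{244} = \frac{83}{84} - \frac{177}{244} = \frac{673}{2562} \approx 0.26269$)
$480 + N 144 = 480 + \frac{673}{2562} \cdot 144 = 480 + \frac{16152}{427} = \frac{221112}{427}$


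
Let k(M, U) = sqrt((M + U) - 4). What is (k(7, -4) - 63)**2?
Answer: (63 - I)**2 ≈ 3968.0 - 126.0*I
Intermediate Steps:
k(M, U) = sqrt(-4 + M + U)
(k(7, -4) - 63)**2 = (sqrt(-4 + 7 - 4) - 63)**2 = (sqrt(-1) - 63)**2 = (I - 63)**2 = (-63 + I)**2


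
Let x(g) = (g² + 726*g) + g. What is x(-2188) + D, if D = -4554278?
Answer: -1357610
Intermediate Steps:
x(g) = g² + 727*g
x(-2188) + D = -2188*(727 - 2188) - 4554278 = -2188*(-1461) - 4554278 = 3196668 - 4554278 = -1357610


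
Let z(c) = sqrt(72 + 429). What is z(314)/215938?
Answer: sqrt(501)/215938 ≈ 0.00010365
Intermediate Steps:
z(c) = sqrt(501)
z(314)/215938 = sqrt(501)/215938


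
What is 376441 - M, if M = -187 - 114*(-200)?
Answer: 353828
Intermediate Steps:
M = 22613 (M = -187 + 22800 = 22613)
376441 - M = 376441 - 1*22613 = 376441 - 22613 = 353828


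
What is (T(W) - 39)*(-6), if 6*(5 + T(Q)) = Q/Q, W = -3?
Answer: 263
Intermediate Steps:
T(Q) = -29/6 (T(Q) = -5 + (Q/Q)/6 = -5 + (⅙)*1 = -5 + ⅙ = -29/6)
(T(W) - 39)*(-6) = (-29/6 - 39)*(-6) = -263/6*(-6) = 263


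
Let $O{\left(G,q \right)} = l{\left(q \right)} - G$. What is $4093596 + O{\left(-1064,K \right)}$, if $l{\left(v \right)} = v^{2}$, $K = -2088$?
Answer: $8454404$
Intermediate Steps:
$O{\left(G,q \right)} = q^{2} - G$
$4093596 + O{\left(-1064,K \right)} = 4093596 - \left(-1064 - \left(-2088\right)^{2}\right) = 4093596 + \left(4359744 + 1064\right) = 4093596 + 4360808 = 8454404$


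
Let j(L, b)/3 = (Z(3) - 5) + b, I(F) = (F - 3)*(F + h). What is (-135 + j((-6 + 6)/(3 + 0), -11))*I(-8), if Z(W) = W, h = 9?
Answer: 1914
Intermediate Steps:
I(F) = (-3 + F)*(9 + F) (I(F) = (F - 3)*(F + 9) = (-3 + F)*(9 + F))
j(L, b) = -6 + 3*b (j(L, b) = 3*((3 - 5) + b) = 3*(-2 + b) = -6 + 3*b)
(-135 + j((-6 + 6)/(3 + 0), -11))*I(-8) = (-135 + (-6 + 3*(-11)))*(-27 + (-8)**2 + 6*(-8)) = (-135 + (-6 - 33))*(-27 + 64 - 48) = (-135 - 39)*(-11) = -174*(-11) = 1914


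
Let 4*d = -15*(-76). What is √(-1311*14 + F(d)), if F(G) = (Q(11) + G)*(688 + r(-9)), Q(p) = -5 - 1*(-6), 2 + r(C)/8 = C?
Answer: √153246 ≈ 391.47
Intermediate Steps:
d = 285 (d = (-15*(-76))/4 = (¼)*1140 = 285)
r(C) = -16 + 8*C
Q(p) = 1 (Q(p) = -5 + 6 = 1)
F(G) = 600 + 600*G (F(G) = (1 + G)*(688 + (-16 + 8*(-9))) = (1 + G)*(688 + (-16 - 72)) = (1 + G)*(688 - 88) = (1 + G)*600 = 600 + 600*G)
√(-1311*14 + F(d)) = √(-1311*14 + (600 + 600*285)) = √(-18354 + (600 + 171000)) = √(-18354 + 171600) = √153246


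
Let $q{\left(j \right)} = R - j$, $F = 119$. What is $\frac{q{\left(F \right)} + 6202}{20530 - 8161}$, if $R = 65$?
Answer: $\frac{6148}{12369} \approx 0.49705$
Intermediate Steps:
$q{\left(j \right)} = 65 - j$
$\frac{q{\left(F \right)} + 6202}{20530 - 8161} = \frac{\left(65 - 119\right) + 6202}{20530 - 8161} = \frac{\left(65 - 119\right) + 6202}{12369} = \left(-54 + 6202\right) \frac{1}{12369} = 6148 \cdot \frac{1}{12369} = \frac{6148}{12369}$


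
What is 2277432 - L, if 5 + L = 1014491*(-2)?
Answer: 4306419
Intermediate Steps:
L = -2028987 (L = -5 + 1014491*(-2) = -5 - 2028982 = -2028987)
2277432 - L = 2277432 - 1*(-2028987) = 2277432 + 2028987 = 4306419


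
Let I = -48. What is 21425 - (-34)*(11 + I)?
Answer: 20167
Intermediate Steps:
21425 - (-34)*(11 + I) = 21425 - (-34)*(11 - 48) = 21425 - (-34)*(-37) = 21425 - 1*1258 = 21425 - 1258 = 20167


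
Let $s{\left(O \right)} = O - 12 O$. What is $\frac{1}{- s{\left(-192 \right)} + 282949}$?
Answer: $\frac{1}{280837} \approx 3.5608 \cdot 10^{-6}$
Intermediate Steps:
$s{\left(O \right)} = - 11 O$
$\frac{1}{- s{\left(-192 \right)} + 282949} = \frac{1}{- \left(-11\right) \left(-192\right) + 282949} = \frac{1}{\left(-1\right) 2112 + 282949} = \frac{1}{-2112 + 282949} = \frac{1}{280837}$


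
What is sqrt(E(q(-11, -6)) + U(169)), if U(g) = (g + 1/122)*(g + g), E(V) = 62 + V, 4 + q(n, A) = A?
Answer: sqrt(212754763)/61 ≈ 239.12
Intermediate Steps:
q(n, A) = -4 + A
U(g) = 2*g*(1/122 + g) (U(g) = (g + 1/122)*(2*g) = (1/122 + g)*(2*g) = 2*g*(1/122 + g))
sqrt(E(q(-11, -6)) + U(169)) = sqrt((62 + (-4 - 6)) + (1/61)*169*(1 + 122*169)) = sqrt((62 - 10) + (1/61)*169*(1 + 20618)) = sqrt(52 + (1/61)*169*20619) = sqrt(52 + 3484611/61) = sqrt(3487783/61) = sqrt(212754763)/61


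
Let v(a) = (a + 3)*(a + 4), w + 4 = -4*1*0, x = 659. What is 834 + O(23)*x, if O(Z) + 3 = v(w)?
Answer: -1143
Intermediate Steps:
w = -4 (w = -4 - 4*1*0 = -4 - 4*0 = -4 + 0 = -4)
v(a) = (3 + a)*(4 + a)
O(Z) = -3 (O(Z) = -3 + (12 + (-4)² + 7*(-4)) = -3 + (12 + 16 - 28) = -3 + 0 = -3)
834 + O(23)*x = 834 - 3*659 = 834 - 1977 = -1143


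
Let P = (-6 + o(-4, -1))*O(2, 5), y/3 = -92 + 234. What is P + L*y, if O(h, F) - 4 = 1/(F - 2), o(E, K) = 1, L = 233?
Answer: 297709/3 ≈ 99236.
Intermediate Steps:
y = 426 (y = 3*(-92 + 234) = 3*142 = 426)
O(h, F) = 4 + 1/(-2 + F) (O(h, F) = 4 + 1/(F - 2) = 4 + 1/(-2 + F))
P = -65/3 (P = (-6 + 1)*((-7 + 4*5)/(-2 + 5)) = -5*(-7 + 20)/3 = -5*13/3 = -65/3 ≈ -21.667)
P + L*y = -65/3 + 233*426 = -65/3 + 99258 = 297709/3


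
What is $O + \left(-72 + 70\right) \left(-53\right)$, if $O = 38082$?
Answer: $38188$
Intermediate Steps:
$O + \left(-72 + 70\right) \left(-53\right) = 38082 + \left(-72 + 70\right) \left(-53\right) = 38082 - -106 = 38082 + 106 = 38188$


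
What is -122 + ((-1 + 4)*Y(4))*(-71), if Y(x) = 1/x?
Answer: -701/4 ≈ -175.25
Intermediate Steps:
-122 + ((-1 + 4)*Y(4))*(-71) = -122 + ((-1 + 4)/4)*(-71) = -122 + (3*(¼))*(-71) = -122 + (¾)*(-71) = -122 - 213/4 = -701/4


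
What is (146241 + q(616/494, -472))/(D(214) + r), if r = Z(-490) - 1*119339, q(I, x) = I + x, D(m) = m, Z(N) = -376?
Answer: -36005251/29516747 ≈ -1.2198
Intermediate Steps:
r = -119715 (r = -376 - 1*119339 = -376 - 119339 = -119715)
(146241 + q(616/494, -472))/(D(214) + r) = (146241 + (616/494 - 472))/(214 - 119715) = (146241 + (616*(1/494) - 472))/(-119501) = (146241 + (308/247 - 472))*(-1/119501) = (146241 - 116276/247)*(-1/119501) = (36005251/247)*(-1/119501) = -36005251/29516747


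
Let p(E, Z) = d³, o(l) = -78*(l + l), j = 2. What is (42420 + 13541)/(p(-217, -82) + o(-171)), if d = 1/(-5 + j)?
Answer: 1510947/720251 ≈ 2.0978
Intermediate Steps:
d = -⅓ (d = 1/(-5 + 2) = 1/(-3) = -⅓ ≈ -0.33333)
o(l) = -156*l
p(E, Z) = -1/27 (p(E, Z) = (-⅓)³ = -1/27)
(42420 + 13541)/(p(-217, -82) + o(-171)) = (42420 + 13541)/(-1/27 - 156*(-171)) = 55961/(-1/27 + 26676) = 55961/(720251/27) = 55961*(27/720251) = 1510947/720251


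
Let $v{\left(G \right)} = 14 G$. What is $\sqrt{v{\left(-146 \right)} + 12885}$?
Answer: $\sqrt{10841} \approx 104.12$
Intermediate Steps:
$\sqrt{v{\left(-146 \right)} + 12885} = \sqrt{14 \left(-146\right) + 12885} = \sqrt{-2044 + 12885} = \sqrt{10841}$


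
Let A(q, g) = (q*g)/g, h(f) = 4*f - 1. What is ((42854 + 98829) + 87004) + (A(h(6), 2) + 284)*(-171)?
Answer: 176190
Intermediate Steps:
h(f) = -1 + 4*f
A(q, g) = q (A(q, g) = (g*q)/g = q)
((42854 + 98829) + 87004) + (A(h(6), 2) + 284)*(-171) = ((42854 + 98829) + 87004) + ((-1 + 4*6) + 284)*(-171) = (141683 + 87004) + ((-1 + 24) + 284)*(-171) = 228687 + (23 + 284)*(-171) = 228687 + 307*(-171) = 228687 - 52497 = 176190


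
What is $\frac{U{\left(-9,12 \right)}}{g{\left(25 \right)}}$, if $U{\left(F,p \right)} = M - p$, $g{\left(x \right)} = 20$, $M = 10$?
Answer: $- \frac{1}{10} \approx -0.1$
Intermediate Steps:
$U{\left(F,p \right)} = 10 - p$
$\frac{U{\left(-9,12 \right)}}{g{\left(25 \right)}} = \frac{10 - 12}{20} = \left(10 - 12\right) \frac{1}{20} = \left(-2\right) \frac{1}{20} = - \frac{1}{10}$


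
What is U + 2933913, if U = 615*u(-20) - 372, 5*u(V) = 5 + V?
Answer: 2931696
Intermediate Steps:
u(V) = 1 + V/5 (u(V) = (5 + V)/5 = 1 + V/5)
U = -2217 (U = 615*(1 + (⅕)*(-20)) - 372 = 615*(1 - 4) - 372 = 615*(-3) - 372 = -1845 - 372 = -2217)
U + 2933913 = -2217 + 2933913 = 2931696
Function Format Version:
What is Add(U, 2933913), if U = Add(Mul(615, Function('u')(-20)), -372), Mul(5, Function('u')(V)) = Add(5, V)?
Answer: 2931696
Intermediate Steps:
Function('u')(V) = Add(1, Mul(Rational(1, 5), V)) (Function('u')(V) = Mul(Rational(1, 5), Add(5, V)) = Add(1, Mul(Rational(1, 5), V)))
U = -2217 (U = Add(Mul(615, Add(1, Mul(Rational(1, 5), -20))), -372) = Add(Mul(615, Add(1, -4)), -372) = Add(Mul(615, -3), -372) = Add(-1845, -372) = -2217)
Add(U, 2933913) = Add(-2217, 2933913) = 2931696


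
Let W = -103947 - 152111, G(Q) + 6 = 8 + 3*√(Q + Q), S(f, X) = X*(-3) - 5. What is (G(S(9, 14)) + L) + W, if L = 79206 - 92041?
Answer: -268891 + 3*I*√94 ≈ -2.6889e+5 + 29.086*I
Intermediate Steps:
S(f, X) = -5 - 3*X (S(f, X) = -3*X - 5 = -5 - 3*X)
G(Q) = 2 + 3*√2*√Q (G(Q) = -6 + (8 + 3*√(Q + Q)) = -6 + (8 + 3*√(2*Q)) = -6 + (8 + 3*(√2*√Q)) = -6 + (8 + 3*√2*√Q) = 2 + 3*√2*√Q)
W = -256058
L = -12835
(G(S(9, 14)) + L) + W = ((2 + 3*√2*√(-5 - 3*14)) - 12835) - 256058 = ((2 + 3*√2*√(-5 - 42)) - 12835) - 256058 = ((2 + 3*√2*√(-47)) - 12835) - 256058 = ((2 + 3*√2*(I*√47)) - 12835) - 256058 = ((2 + 3*I*√94) - 12835) - 256058 = (-12833 + 3*I*√94) - 256058 = -268891 + 3*I*√94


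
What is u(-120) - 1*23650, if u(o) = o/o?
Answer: -23649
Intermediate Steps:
u(o) = 1
u(-120) - 1*23650 = 1 - 1*23650 = 1 - 23650 = -23649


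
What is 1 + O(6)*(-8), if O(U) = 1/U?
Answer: -⅓ ≈ -0.33333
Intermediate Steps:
1 + O(6)*(-8) = 1 - 8/6 = 1 + (⅙)*(-8) = 1 - 4/3 = -⅓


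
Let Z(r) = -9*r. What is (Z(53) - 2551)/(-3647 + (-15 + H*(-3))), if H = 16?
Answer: 1514/1855 ≈ 0.81617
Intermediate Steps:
(Z(53) - 2551)/(-3647 + (-15 + H*(-3))) = (-9*53 - 2551)/(-3647 + (-15 + 16*(-3))) = (-477 - 2551)/(-3647 + (-15 - 48)) = -3028/(-3647 - 63) = -3028/(-3710) = -3028*(-1/3710) = 1514/1855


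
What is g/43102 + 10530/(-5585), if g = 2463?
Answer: -88021641/48144934 ≈ -1.8283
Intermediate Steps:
g/43102 + 10530/(-5585) = 2463/43102 + 10530/(-5585) = 2463*(1/43102) + 10530*(-1/5585) = 2463/43102 - 2106/1117 = -88021641/48144934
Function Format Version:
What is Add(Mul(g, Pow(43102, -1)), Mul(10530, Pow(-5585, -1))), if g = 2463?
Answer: Rational(-88021641, 48144934) ≈ -1.8283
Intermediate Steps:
Add(Mul(g, Pow(43102, -1)), Mul(10530, Pow(-5585, -1))) = Add(Mul(2463, Pow(43102, -1)), Mul(10530, Pow(-5585, -1))) = Add(Mul(2463, Rational(1, 43102)), Mul(10530, Rational(-1, 5585))) = Add(Rational(2463, 43102), Rational(-2106, 1117)) = Rational(-88021641, 48144934)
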